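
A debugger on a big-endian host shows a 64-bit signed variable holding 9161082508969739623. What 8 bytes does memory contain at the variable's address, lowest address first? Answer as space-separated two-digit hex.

9161082508969739623 in hexadecimal, padded to 64 bits, is 0x7F22B401212F8567.
Split into bytes (most-significant first): 7F 22 B4 01 21 2F 85 67.
In big-endian order the high byte comes first in memory.
So the memory order matches the most-significant-first order: 7F 22 B4 01 21 2F 85 67.

7F 22 B4 01 21 2F 85 67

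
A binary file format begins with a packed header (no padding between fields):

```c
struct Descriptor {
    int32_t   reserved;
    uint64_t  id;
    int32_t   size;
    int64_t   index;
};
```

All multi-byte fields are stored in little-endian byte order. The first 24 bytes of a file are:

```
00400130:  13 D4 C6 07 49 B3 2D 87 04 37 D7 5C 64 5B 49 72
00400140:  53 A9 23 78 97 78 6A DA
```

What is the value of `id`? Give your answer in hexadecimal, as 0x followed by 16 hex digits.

0x5CD73704872DB349

`id` follows `reserved` (4 bytes), so it starts at byte offset 4 and occupies 8 bytes.
Bytes at offsets 4..11: 49 B3 2D 87 04 37 D7 5C.
In little-endian order the low byte comes first in memory.
Reassemble most-significant byte first: 5C D7 37 04 87 2D B3 49 → 0x5CD73704872DB349.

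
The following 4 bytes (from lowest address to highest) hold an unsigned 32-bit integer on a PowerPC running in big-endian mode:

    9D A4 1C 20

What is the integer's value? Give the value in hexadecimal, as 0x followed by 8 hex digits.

In big-endian order the high byte comes first in memory.
The bytes are already most-significant first: 0x9DA41C20.

0x9DA41C20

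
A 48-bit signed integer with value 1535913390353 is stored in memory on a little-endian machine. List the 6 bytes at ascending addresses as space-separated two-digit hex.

11 71 92 9B 65 01

1535913390353 in hexadecimal, padded to 48 bits, is 0x01659B927111.
Split into bytes (most-significant first): 01 65 9B 92 71 11.
In little-endian order the low byte comes first in memory.
So at ascending addresses the bytes are 11 71 92 9B 65 01.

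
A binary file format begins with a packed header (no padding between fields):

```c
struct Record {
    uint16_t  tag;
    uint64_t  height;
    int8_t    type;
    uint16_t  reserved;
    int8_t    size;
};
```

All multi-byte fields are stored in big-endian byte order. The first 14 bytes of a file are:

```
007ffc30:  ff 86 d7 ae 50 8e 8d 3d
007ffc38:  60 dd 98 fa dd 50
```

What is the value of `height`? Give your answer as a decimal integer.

15541447937287348445

`height` follows `tag` (2 bytes), so it starts at byte offset 2 and occupies 8 bytes.
Bytes at offsets 2..9: D7 AE 50 8E 8D 3D 60 DD.
Big-endian: lowest address holds the most-significant byte.
The bytes are already most-significant first: 0xD7AE508E8D3D60DD.
0xD7AE508E8D3D60DD = 15541447937287348445.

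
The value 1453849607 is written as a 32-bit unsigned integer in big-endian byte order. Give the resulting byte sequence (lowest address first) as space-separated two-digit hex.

1453849607 in hexadecimal, padded to 32 bits, is 0x56A7FC07.
Split into bytes (most-significant first): 56 A7 FC 07.
Big-endian: lowest address holds the most-significant byte.
So the memory order matches the most-significant-first order: 56 A7 FC 07.

56 A7 FC 07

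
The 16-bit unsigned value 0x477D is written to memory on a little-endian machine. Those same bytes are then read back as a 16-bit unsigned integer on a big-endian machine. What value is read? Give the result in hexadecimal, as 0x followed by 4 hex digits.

0x7D47

Stored little-endian, the bytes at ascending addresses are 7D 47.
Read back as big-endian, the last byte is least significant, giving 0x7D47.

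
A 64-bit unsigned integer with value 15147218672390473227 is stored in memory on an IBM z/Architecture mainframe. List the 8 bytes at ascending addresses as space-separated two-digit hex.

D2 35 BB 21 0E FF 86 0B

15147218672390473227 in hexadecimal, padded to 64 bits, is 0xD235BB210EFF860B.
Split into bytes (most-significant first): D2 35 BB 21 0E FF 86 0B.
Big-endian: lowest address holds the most-significant byte.
So the memory order matches the most-significant-first order: D2 35 BB 21 0E FF 86 0B.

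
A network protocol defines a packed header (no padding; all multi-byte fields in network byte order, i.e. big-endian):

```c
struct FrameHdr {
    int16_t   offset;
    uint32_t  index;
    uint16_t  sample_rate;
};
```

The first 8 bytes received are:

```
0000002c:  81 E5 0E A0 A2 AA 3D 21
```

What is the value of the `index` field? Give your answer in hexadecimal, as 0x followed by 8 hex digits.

0x0EA0A2AA

`index` follows `offset` (2 bytes), so it starts at byte offset 2 and occupies 4 bytes.
Bytes at offsets 2..5: 0E A0 A2 AA.
In big-endian order the high byte comes first in memory.
The bytes are already most-significant first: 0x0EA0A2AA.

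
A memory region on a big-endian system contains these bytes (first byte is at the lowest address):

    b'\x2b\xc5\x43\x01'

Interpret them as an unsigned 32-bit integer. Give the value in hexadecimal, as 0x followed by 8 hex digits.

0x2BC54301

Big-endian: lowest address holds the most-significant byte.
The bytes are already most-significant first: 0x2BC54301.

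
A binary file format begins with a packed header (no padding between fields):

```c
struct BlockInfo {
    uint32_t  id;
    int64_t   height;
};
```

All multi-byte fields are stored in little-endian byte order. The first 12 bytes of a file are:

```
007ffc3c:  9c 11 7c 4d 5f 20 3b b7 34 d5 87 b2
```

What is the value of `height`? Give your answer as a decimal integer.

-5582258790713319329

`height` follows `id` (4 bytes), so it starts at byte offset 4 and occupies 8 bytes.
Bytes at offsets 4..11: 5F 20 3B B7 34 D5 87 B2.
In little-endian order the low byte comes first in memory.
Reassemble most-significant byte first: B2 87 D5 34 B7 3B 20 5F → 0xB287D534B73B205F.
Top bit is set, so as a signed 64-bit value this is 0xB287D534B73B205F − 2^64 = -5582258790713319329.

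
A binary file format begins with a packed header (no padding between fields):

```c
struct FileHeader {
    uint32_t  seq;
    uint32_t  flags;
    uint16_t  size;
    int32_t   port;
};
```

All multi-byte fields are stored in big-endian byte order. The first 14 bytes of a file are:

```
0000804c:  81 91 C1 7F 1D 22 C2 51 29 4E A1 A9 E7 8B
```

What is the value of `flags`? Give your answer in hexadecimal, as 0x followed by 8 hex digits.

0x1D22C251

`flags` follows `seq` (4 bytes), so it starts at byte offset 4 and occupies 4 bytes.
Bytes at offsets 4..7: 1D 22 C2 51.
Big-endian: lowest address holds the most-significant byte.
The bytes are already most-significant first: 0x1D22C251.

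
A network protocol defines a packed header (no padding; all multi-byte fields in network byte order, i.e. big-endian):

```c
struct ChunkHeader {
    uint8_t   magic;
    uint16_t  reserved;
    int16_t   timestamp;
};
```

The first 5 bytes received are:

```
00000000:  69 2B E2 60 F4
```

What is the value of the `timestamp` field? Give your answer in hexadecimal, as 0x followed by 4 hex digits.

0x60F4

`timestamp` follows `magic` (1 B), `reserved` (2 B), so it starts at offset 1 + 2 = 3 and occupies 2 bytes.
Bytes at offsets 3..4: 60 F4.
Big-endian: lowest address holds the most-significant byte.
The bytes are already most-significant first: 0x60F4.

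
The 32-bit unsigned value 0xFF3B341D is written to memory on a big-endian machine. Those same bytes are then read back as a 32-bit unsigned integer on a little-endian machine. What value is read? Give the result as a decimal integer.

Stored big-endian, the bytes at ascending addresses are FF 3B 34 1D.
Read back as little-endian, the first byte is least significant, giving 0x1D343BFF.
0x1D343BFF = 489962495.

489962495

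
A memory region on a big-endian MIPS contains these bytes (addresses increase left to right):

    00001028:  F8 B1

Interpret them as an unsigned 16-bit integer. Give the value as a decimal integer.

63665

Big-endian stores the most-significant byte at the lowest address.
The bytes are already most-significant first: 0xF8B1.
0xF8B1 = 63665.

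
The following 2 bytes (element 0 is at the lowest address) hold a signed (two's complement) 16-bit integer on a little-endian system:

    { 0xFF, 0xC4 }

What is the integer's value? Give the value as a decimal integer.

Little-endian: lowest address holds the least-significant byte.
Reassemble most-significant byte first: C4 FF → 0xC4FF.
Top bit is set, so as a signed 16-bit value this is 0xC4FF − 2^16 = -15105.

-15105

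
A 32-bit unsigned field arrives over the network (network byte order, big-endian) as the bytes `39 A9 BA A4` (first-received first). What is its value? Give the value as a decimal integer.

967424676

In big-endian order the high byte comes first in memory.
The bytes are already most-significant first: 0x39A9BAA4.
0x39A9BAA4 = 967424676.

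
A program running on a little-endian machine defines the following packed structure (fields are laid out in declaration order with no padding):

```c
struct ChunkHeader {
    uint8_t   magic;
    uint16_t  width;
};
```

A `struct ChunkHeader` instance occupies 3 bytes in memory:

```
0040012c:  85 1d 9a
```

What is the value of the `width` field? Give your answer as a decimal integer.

`width` follows `magic` (1 byte), so it starts at byte offset 1 and occupies 2 bytes.
Bytes at offsets 1..2: 1D 9A.
Little-endian stores the least-significant byte at the lowest address.
Reassemble most-significant byte first: 9A 1D → 0x9A1D.
0x9A1D = 39453.

39453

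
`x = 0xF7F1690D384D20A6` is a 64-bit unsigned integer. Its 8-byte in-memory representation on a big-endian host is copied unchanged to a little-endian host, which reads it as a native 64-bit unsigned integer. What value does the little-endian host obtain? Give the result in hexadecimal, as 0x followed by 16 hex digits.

0xA6204D380D69F1F7

Stored big-endian, the bytes at ascending addresses are F7 F1 69 0D 38 4D 20 A6.
Read back as little-endian, the first byte is least significant, giving 0xA6204D380D69F1F7.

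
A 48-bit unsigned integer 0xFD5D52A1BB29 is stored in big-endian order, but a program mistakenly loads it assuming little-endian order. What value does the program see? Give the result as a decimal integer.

45885842152957

Stored big-endian, the bytes at ascending addresses are FD 5D 52 A1 BB 29.
Read back as little-endian, the first byte is least significant, giving 0x29BBA1525DFD.
0x29BBA1525DFD = 45885842152957.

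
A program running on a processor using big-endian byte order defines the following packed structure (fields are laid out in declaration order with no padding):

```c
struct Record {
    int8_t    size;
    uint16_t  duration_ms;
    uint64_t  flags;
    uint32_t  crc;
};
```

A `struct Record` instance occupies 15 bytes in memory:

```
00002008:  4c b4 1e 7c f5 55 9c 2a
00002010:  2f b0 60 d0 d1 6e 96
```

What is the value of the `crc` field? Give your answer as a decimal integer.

`crc` follows `size` (1 B), `duration_ms` (2 B), `flags` (8 B), so it starts at offset 1 + 2 + 8 = 11 and occupies 4 bytes.
Bytes at offsets 11..14: D0 D1 6E 96.
In big-endian order the high byte comes first in memory.
The bytes are already most-significant first: 0xD0D16E96.
0xD0D16E96 = 3503386262.

3503386262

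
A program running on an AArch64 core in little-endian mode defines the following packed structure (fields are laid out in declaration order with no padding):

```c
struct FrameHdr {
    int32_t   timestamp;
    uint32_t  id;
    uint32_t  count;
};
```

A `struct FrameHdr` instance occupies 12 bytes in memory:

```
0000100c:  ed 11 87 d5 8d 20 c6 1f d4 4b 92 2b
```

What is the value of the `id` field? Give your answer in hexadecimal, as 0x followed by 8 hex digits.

0x1FC6208D

`id` follows `timestamp` (4 bytes), so it starts at byte offset 4 and occupies 4 bytes.
Bytes at offsets 4..7: 8D 20 C6 1F.
Little-endian stores the least-significant byte at the lowest address.
Reassemble most-significant byte first: 1F C6 20 8D → 0x1FC6208D.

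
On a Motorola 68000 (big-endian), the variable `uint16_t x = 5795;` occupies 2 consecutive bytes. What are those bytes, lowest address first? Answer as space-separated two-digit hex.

5795 in hexadecimal, padded to 16 bits, is 0x16A3.
Split into bytes (most-significant first): 16 A3.
Big-endian stores the most-significant byte at the lowest address.
So the memory order matches the most-significant-first order: 16 A3.

16 A3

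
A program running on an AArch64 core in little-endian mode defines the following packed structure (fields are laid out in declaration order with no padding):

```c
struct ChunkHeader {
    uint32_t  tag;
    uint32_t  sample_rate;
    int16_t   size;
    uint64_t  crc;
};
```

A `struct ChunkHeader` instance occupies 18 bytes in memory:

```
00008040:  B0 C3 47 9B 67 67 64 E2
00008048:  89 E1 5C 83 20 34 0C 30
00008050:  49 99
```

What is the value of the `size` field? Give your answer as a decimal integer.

`size` follows `tag` (4 B), `sample_rate` (4 B), so it starts at offset 4 + 4 = 8 and occupies 2 bytes.
Bytes at offsets 8..9: 89 E1.
Little-endian stores the least-significant byte at the lowest address.
Reassemble most-significant byte first: E1 89 → 0xE189.
Top bit is set, so as a signed 16-bit value this is 0xE189 − 2^16 = -7799.

-7799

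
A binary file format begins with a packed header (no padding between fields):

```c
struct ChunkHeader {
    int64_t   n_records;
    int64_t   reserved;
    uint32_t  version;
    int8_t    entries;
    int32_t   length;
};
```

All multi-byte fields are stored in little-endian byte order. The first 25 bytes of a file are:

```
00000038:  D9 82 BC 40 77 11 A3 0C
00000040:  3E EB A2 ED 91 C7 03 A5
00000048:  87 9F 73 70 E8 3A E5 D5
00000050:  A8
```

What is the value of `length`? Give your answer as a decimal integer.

-1462377158

`length` follows `n_records` (8 B), `reserved` (8 B), `version` (4 B), `entries` (1 B), so it starts at offset 8 + 8 + 4 + 1 = 21 and occupies 4 bytes.
Bytes at offsets 21..24: 3A E5 D5 A8.
In little-endian order the low byte comes first in memory.
Reassemble most-significant byte first: A8 D5 E5 3A → 0xA8D5E53A.
Top bit is set, so as a signed 32-bit value this is 0xA8D5E53A − 2^32 = -1462377158.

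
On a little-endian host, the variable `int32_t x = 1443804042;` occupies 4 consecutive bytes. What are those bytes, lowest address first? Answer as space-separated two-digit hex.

8A B3 0E 56

1443804042 in hexadecimal, padded to 32 bits, is 0x560EB38A.
Split into bytes (most-significant first): 56 0E B3 8A.
In little-endian order the low byte comes first in memory.
So at ascending addresses the bytes are 8A B3 0E 56.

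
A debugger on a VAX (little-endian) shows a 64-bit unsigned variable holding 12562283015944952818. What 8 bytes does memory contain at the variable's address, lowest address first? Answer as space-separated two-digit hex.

F2 5B 52 5D D8 31 56 AE

12562283015944952818 in hexadecimal, padded to 64 bits, is 0xAE5631D85D525BF2.
Split into bytes (most-significant first): AE 56 31 D8 5D 52 5B F2.
In little-endian order the low byte comes first in memory.
So at ascending addresses the bytes are F2 5B 52 5D D8 31 56 AE.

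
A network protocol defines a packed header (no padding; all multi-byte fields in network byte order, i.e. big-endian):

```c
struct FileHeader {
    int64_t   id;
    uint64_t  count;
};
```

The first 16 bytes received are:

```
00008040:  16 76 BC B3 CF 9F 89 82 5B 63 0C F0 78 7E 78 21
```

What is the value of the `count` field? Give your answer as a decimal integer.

`count` follows `id` (8 bytes), so it starts at byte offset 8 and occupies 8 bytes.
Bytes at offsets 8..15: 5B 63 0C F0 78 7E 78 21.
Big-endian stores the most-significant byte at the lowest address.
The bytes are already most-significant first: 0x5B630CF0787E7821.
0x5B630CF0787E7821 = 6585121307099035681.

6585121307099035681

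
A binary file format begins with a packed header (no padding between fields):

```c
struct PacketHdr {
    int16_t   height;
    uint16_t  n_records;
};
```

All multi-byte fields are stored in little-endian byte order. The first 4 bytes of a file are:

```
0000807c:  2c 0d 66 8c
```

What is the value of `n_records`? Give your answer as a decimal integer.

35942

`n_records` follows `height` (2 bytes), so it starts at byte offset 2 and occupies 2 bytes.
Bytes at offsets 2..3: 66 8C.
In little-endian order the low byte comes first in memory.
Reassemble most-significant byte first: 8C 66 → 0x8C66.
0x8C66 = 35942.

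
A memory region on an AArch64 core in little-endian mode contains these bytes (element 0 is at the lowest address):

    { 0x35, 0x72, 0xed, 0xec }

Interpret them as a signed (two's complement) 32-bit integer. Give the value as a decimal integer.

-319983051

In little-endian order the low byte comes first in memory.
Reassemble most-significant byte first: EC ED 72 35 → 0xECED7235.
Top bit is set, so as a signed 32-bit value this is 0xECED7235 − 2^32 = -319983051.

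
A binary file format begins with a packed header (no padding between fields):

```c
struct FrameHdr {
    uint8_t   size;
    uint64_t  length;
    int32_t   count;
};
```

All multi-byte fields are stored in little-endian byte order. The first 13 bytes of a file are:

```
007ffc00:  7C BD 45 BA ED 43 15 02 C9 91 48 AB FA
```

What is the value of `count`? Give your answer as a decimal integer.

`count` follows `size` (1 B), `length` (8 B), so it starts at offset 1 + 8 = 9 and occupies 4 bytes.
Bytes at offsets 9..12: 91 48 AB FA.
Little-endian stores the least-significant byte at the lowest address.
Reassemble most-significant byte first: FA AB 48 91 → 0xFAAB4891.
Top bit is set, so as a signed 32-bit value this is 0xFAAB4891 − 2^32 = -89438063.

-89438063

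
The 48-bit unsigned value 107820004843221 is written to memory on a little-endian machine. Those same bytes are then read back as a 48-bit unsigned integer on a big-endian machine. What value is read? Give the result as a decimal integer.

234874964086626

107820004843221 in 48-bit hexadecimal is 0x620FCD169ED5.
Stored little-endian, the bytes at ascending addresses are D5 9E 16 CD 0F 62.
Read back as big-endian, the last byte is least significant, giving 0xD59E16CD0F62.
0xD59E16CD0F62 = 234874964086626.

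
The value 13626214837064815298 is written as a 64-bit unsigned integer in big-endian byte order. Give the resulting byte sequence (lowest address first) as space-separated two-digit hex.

13626214837064815298 in hexadecimal, padded to 64 bits, is 0xBD1A0A331467D2C2.
Split into bytes (most-significant first): BD 1A 0A 33 14 67 D2 C2.
Big-endian: lowest address holds the most-significant byte.
So the memory order matches the most-significant-first order: BD 1A 0A 33 14 67 D2 C2.

BD 1A 0A 33 14 67 D2 C2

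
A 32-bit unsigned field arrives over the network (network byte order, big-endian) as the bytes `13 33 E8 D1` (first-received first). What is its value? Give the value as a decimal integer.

Big-endian stores the most-significant byte at the lowest address.
The bytes are already most-significant first: 0x1333E8D1.
0x1333E8D1 = 322169041.

322169041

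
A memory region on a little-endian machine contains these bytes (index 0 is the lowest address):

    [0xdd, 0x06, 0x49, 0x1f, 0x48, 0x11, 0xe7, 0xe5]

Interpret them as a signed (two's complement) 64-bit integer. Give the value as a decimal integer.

Little-endian stores the least-significant byte at the lowest address.
Reassemble most-significant byte first: E5 E7 11 48 1F 49 06 DD → 0xE5E711481F4906DD.
Top bit is set, so as a signed 64-bit value this is 0xE5E711481F4906DD − 2^64 = -1880515317943695651.

-1880515317943695651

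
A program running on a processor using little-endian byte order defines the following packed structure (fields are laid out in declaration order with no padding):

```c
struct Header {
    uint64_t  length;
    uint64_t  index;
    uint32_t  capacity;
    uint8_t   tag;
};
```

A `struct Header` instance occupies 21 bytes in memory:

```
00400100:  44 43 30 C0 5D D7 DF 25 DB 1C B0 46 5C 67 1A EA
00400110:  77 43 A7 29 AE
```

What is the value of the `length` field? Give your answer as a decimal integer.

2729136696866128708

`length` is the first field, at byte offset 0, occupying 8 bytes.
Bytes at offsets 0..7: 44 43 30 C0 5D D7 DF 25.
Little-endian stores the least-significant byte at the lowest address.
Reassemble most-significant byte first: 25 DF D7 5D C0 30 43 44 → 0x25DFD75DC0304344.
0x25DFD75DC0304344 = 2729136696866128708.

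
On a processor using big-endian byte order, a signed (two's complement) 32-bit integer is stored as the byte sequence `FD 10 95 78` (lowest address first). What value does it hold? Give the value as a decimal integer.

-49244808

Big-endian stores the most-significant byte at the lowest address.
The bytes are already most-significant first: 0xFD109578.
Top bit is set, so as a signed 32-bit value this is 0xFD109578 − 2^32 = -49244808.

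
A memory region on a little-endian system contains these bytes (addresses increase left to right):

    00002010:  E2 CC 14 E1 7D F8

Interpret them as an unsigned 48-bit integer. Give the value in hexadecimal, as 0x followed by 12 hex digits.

Little-endian: lowest address holds the least-significant byte.
Reassemble most-significant byte first: F8 7D E1 14 CC E2 → 0xF87DE114CCE2.

0xF87DE114CCE2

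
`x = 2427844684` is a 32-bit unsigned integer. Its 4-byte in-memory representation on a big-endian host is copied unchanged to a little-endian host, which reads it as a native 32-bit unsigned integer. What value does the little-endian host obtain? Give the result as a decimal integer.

1291367824

2427844684 in 32-bit hexadecimal is 0x90B5F84C.
Stored big-endian, the bytes at ascending addresses are 90 B5 F8 4C.
Read back as little-endian, the first byte is least significant, giving 0x4CF8B590.
0x4CF8B590 = 1291367824.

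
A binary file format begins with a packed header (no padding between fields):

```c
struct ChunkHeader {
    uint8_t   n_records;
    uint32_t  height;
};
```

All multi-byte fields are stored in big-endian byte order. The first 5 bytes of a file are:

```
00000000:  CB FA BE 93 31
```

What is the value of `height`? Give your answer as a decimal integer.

4206793521

`height` follows `n_records` (1 byte), so it starts at byte offset 1 and occupies 4 bytes.
Bytes at offsets 1..4: FA BE 93 31.
In big-endian order the high byte comes first in memory.
The bytes are already most-significant first: 0xFABE9331.
0xFABE9331 = 4206793521.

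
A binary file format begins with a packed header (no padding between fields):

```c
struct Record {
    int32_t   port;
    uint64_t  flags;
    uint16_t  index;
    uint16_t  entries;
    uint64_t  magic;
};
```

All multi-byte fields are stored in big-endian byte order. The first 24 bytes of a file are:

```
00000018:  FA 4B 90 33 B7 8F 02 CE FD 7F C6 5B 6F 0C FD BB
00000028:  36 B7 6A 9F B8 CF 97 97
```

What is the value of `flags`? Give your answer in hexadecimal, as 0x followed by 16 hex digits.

0xB78F02CEFD7FC65B

`flags` follows `port` (4 bytes), so it starts at byte offset 4 and occupies 8 bytes.
Bytes at offsets 4..11: B7 8F 02 CE FD 7F C6 5B.
Big-endian stores the most-significant byte at the lowest address.
The bytes are already most-significant first: 0xB78F02CEFD7FC65B.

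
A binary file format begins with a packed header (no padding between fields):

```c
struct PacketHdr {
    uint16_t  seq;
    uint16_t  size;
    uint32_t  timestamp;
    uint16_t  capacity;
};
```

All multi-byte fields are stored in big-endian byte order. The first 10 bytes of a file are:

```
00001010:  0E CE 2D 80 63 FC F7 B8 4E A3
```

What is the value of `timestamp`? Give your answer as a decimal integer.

`timestamp` follows `seq` (2 B), `size` (2 B), so it starts at offset 2 + 2 = 4 and occupies 4 bytes.
Bytes at offsets 4..7: 63 FC F7 B8.
Big-endian stores the most-significant byte at the lowest address.
The bytes are already most-significant first: 0x63FCF7B8.
0x63FCF7B8 = 1677522872.

1677522872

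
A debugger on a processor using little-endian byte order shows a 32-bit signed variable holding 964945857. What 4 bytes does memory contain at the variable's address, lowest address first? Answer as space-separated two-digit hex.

C1 E7 83 39

964945857 in hexadecimal, padded to 32 bits, is 0x3983E7C1.
Split into bytes (most-significant first): 39 83 E7 C1.
Little-endian stores the least-significant byte at the lowest address.
So at ascending addresses the bytes are C1 E7 83 39.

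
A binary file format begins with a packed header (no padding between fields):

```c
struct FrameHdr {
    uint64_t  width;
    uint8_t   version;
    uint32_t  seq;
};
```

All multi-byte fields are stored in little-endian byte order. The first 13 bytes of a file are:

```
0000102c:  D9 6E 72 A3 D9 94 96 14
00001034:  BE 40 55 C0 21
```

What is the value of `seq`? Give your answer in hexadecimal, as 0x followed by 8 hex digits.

`seq` follows `width` (8 B), `version` (1 B), so it starts at offset 8 + 1 = 9 and occupies 4 bytes.
Bytes at offsets 9..12: 40 55 C0 21.
In little-endian order the low byte comes first in memory.
Reassemble most-significant byte first: 21 C0 55 40 → 0x21C05540.

0x21C05540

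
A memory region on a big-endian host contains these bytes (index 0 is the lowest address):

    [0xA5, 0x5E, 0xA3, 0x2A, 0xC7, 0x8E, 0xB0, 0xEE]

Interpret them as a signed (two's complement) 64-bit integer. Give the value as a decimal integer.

In big-endian order the high byte comes first in memory.
The bytes are already most-significant first: 0xA55EA32AC78EB0EE.
Top bit is set, so as a signed 64-bit value this is 0xA55EA32AC78EB0EE − 2^64 = -6530603005508669202.

-6530603005508669202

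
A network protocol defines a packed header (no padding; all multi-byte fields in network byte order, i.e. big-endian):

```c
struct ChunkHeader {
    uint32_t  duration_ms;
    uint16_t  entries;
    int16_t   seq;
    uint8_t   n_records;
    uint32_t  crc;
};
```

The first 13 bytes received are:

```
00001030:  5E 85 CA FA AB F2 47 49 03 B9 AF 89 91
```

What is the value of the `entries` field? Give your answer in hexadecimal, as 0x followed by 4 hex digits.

`entries` follows `duration_ms` (4 bytes), so it starts at byte offset 4 and occupies 2 bytes.
Bytes at offsets 4..5: AB F2.
Big-endian: lowest address holds the most-significant byte.
The bytes are already most-significant first: 0xABF2.

0xABF2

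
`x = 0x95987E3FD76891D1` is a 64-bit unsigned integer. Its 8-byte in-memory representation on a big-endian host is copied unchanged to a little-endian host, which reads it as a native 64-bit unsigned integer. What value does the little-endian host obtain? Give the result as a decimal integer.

15100966299242502293

Stored big-endian, the bytes at ascending addresses are 95 98 7E 3F D7 68 91 D1.
Read back as little-endian, the first byte is least significant, giving 0xD19168D73F7E9895.
0xD19168D73F7E9895 = 15100966299242502293.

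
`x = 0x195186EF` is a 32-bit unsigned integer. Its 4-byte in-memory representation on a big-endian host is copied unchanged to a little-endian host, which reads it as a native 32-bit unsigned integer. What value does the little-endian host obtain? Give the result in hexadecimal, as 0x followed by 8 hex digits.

0xEF865119

Stored big-endian, the bytes at ascending addresses are 19 51 86 EF.
Read back as little-endian, the first byte is least significant, giving 0xEF865119.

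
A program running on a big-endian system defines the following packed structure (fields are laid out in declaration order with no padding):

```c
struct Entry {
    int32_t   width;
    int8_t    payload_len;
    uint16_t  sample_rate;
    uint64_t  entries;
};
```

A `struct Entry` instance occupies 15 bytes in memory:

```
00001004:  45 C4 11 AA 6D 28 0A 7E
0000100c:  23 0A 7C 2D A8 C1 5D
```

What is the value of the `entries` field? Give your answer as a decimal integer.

9089120001422049629

`entries` follows `width` (4 B), `payload_len` (1 B), `sample_rate` (2 B), so it starts at offset 4 + 1 + 2 = 7 and occupies 8 bytes.
Bytes at offsets 7..14: 7E 23 0A 7C 2D A8 C1 5D.
Big-endian: lowest address holds the most-significant byte.
The bytes are already most-significant first: 0x7E230A7C2DA8C15D.
0x7E230A7C2DA8C15D = 9089120001422049629.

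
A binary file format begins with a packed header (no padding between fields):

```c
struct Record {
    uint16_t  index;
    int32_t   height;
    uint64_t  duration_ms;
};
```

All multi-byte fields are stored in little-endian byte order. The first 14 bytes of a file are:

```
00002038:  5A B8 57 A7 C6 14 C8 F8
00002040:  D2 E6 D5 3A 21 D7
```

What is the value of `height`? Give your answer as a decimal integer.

`height` follows `index` (2 bytes), so it starts at byte offset 2 and occupies 4 bytes.
Bytes at offsets 2..5: 57 A7 C6 14.
Little-endian stores the least-significant byte at the lowest address.
Reassemble most-significant byte first: 14 C6 A7 57 → 0x14C6A757.
0x14C6A757 = 348563287.

348563287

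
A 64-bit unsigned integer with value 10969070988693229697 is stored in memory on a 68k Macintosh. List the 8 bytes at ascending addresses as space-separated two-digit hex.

98 39 F7 F2 95 1A 50 81

10969070988693229697 in hexadecimal, padded to 64 bits, is 0x9839F7F2951A5081.
Split into bytes (most-significant first): 98 39 F7 F2 95 1A 50 81.
In big-endian order the high byte comes first in memory.
So the memory order matches the most-significant-first order: 98 39 F7 F2 95 1A 50 81.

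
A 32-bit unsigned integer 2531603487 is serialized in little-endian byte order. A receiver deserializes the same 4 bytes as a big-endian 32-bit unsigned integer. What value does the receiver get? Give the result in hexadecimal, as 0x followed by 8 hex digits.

2531603487 in 32-bit hexadecimal is 0x96E5341F.
Stored little-endian, the bytes at ascending addresses are 1F 34 E5 96.
Read back as big-endian, the last byte is least significant, giving 0x1F34E596.

0x1F34E596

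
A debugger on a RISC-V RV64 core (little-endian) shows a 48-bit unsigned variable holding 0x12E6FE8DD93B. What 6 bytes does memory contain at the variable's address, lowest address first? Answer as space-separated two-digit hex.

Split into bytes (most-significant first): 12 E6 FE 8D D9 3B.
Little-endian stores the least-significant byte at the lowest address.
So at ascending addresses the bytes are 3B D9 8D FE E6 12.

3B D9 8D FE E6 12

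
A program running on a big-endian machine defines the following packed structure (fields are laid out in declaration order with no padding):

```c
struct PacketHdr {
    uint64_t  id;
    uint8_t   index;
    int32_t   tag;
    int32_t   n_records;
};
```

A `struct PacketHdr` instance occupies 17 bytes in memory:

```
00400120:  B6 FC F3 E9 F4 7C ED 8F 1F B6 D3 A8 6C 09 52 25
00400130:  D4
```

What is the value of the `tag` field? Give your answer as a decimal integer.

`tag` follows `id` (8 B), `index` (1 B), so it starts at offset 8 + 1 = 9 and occupies 4 bytes.
Bytes at offsets 9..12: B6 D3 A8 6C.
In big-endian order the high byte comes first in memory.
The bytes are already most-significant first: 0xB6D3A86C.
Top bit is set, so as a signed 32-bit value this is 0xB6D3A86C − 2^32 = -1227642772.

-1227642772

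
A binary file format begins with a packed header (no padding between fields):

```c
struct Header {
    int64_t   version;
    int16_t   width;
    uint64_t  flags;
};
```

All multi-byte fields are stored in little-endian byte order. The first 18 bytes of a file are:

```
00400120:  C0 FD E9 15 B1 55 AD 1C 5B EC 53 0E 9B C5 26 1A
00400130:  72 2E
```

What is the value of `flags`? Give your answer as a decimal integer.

`flags` follows `version` (8 B), `width` (2 B), so it starts at offset 8 + 2 = 10 and occupies 8 bytes.
Bytes at offsets 10..17: 53 0E 9B C5 26 1A 72 2E.
Little-endian stores the least-significant byte at the lowest address.
Reassemble most-significant byte first: 2E 72 1A 26 C5 9B 0E 53 → 0x2E721A26C59B0E53.
0x2E721A26C59B0E53 = 3346766226916052563.

3346766226916052563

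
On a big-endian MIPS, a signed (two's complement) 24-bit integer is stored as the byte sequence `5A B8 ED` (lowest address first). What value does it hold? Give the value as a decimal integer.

5945581

Big-endian stores the most-significant byte at the lowest address.
The bytes are already most-significant first: 0x5AB8ED.
0x5AB8ED = 5945581.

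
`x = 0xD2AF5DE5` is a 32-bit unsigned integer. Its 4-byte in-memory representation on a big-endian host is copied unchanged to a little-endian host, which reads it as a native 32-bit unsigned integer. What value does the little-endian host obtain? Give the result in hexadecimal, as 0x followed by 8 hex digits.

Stored big-endian, the bytes at ascending addresses are D2 AF 5D E5.
Read back as little-endian, the first byte is least significant, giving 0xE55DAFD2.

0xE55DAFD2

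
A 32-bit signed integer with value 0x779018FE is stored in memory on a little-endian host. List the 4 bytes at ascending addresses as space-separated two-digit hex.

Split into bytes (most-significant first): 77 90 18 FE.
Little-endian: lowest address holds the least-significant byte.
So at ascending addresses the bytes are FE 18 90 77.

FE 18 90 77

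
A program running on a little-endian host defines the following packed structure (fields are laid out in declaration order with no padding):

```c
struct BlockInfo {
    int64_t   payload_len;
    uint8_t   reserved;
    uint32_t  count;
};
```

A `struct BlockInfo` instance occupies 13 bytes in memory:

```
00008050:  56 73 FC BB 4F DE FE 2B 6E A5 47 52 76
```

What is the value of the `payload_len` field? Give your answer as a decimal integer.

3170215621753074518

`payload_len` is the first field, at byte offset 0, occupying 8 bytes.
Bytes at offsets 0..7: 56 73 FC BB 4F DE FE 2B.
Little-endian stores the least-significant byte at the lowest address.
Reassemble most-significant byte first: 2B FE DE 4F BB FC 73 56 → 0x2BFEDE4FBBFC7356.
0x2BFEDE4FBBFC7356 = 3170215621753074518.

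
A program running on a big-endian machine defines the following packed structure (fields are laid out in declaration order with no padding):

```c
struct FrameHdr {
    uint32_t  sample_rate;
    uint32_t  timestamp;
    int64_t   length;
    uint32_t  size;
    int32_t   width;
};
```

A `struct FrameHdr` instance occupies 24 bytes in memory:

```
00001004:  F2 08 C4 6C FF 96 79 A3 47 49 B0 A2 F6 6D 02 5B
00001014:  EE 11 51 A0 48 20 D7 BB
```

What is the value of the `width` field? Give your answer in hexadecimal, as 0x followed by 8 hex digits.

0x4820D7BB

`width` follows `sample_rate` (4 B), `timestamp` (4 B), `length` (8 B), `size` (4 B), so it starts at offset 4 + 4 + 8 + 4 = 20 and occupies 4 bytes.
Bytes at offsets 20..23: 48 20 D7 BB.
Big-endian stores the most-significant byte at the lowest address.
The bytes are already most-significant first: 0x4820D7BB.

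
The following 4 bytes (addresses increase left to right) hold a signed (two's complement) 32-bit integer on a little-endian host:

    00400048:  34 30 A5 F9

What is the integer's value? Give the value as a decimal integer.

Little-endian stores the least-significant byte at the lowest address.
Reassemble most-significant byte first: F9 A5 30 34 → 0xF9A53034.
Top bit is set, so as a signed 32-bit value this is 0xF9A53034 − 2^32 = -106614732.

-106614732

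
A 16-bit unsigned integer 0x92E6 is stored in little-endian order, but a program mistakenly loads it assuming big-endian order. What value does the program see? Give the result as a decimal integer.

Stored little-endian, the bytes at ascending addresses are E6 92.
Read back as big-endian, the last byte is least significant, giving 0xE692.
0xE692 = 59026.

59026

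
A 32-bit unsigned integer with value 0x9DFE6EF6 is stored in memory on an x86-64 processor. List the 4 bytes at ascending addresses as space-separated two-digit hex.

Split into bytes (most-significant first): 9D FE 6E F6.
In little-endian order the low byte comes first in memory.
So at ascending addresses the bytes are F6 6E FE 9D.

F6 6E FE 9D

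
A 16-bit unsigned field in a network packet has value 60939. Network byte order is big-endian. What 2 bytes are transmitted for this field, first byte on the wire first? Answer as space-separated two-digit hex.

60939 in hexadecimal, padded to 16 bits, is 0xEE0B.
Split into bytes (most-significant first): EE 0B.
In big-endian order the high byte comes first in memory.
So the memory order matches the most-significant-first order: EE 0B.

EE 0B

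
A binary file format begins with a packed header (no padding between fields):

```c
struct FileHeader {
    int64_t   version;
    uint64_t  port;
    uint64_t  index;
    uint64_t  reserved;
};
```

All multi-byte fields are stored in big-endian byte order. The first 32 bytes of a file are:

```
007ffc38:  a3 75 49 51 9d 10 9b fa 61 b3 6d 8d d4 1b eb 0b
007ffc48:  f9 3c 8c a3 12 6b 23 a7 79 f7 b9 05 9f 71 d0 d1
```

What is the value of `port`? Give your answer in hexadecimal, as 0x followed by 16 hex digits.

0x61B36D8DD41BEB0B

`port` follows `version` (8 bytes), so it starts at byte offset 8 and occupies 8 bytes.
Bytes at offsets 8..15: 61 B3 6D 8D D4 1B EB 0B.
Big-endian: lowest address holds the most-significant byte.
The bytes are already most-significant first: 0x61B36D8DD41BEB0B.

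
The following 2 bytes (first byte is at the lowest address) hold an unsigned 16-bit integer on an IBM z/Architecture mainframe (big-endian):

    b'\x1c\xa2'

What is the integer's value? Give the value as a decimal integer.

Big-endian stores the most-significant byte at the lowest address.
The bytes are already most-significant first: 0x1CA2.
0x1CA2 = 7330.

7330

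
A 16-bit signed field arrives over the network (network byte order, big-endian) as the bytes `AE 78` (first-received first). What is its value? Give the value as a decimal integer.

-20872

In big-endian order the high byte comes first in memory.
The bytes are already most-significant first: 0xAE78.
Top bit is set, so as a signed 16-bit value this is 0xAE78 − 2^16 = -20872.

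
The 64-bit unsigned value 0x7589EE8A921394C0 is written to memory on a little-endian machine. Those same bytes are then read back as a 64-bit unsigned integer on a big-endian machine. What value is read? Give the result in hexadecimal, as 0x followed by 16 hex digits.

0xC09413928AEE8975

Stored little-endian, the bytes at ascending addresses are C0 94 13 92 8A EE 89 75.
Read back as big-endian, the last byte is least significant, giving 0xC09413928AEE8975.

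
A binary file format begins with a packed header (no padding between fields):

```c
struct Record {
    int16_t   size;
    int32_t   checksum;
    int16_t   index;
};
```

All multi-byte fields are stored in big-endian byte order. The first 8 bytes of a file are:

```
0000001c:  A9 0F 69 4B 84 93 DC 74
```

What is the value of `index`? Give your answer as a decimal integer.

-9100

`index` follows `size` (2 B), `checksum` (4 B), so it starts at offset 2 + 4 = 6 and occupies 2 bytes.
Bytes at offsets 6..7: DC 74.
In big-endian order the high byte comes first in memory.
The bytes are already most-significant first: 0xDC74.
Top bit is set, so as a signed 16-bit value this is 0xDC74 − 2^16 = -9100.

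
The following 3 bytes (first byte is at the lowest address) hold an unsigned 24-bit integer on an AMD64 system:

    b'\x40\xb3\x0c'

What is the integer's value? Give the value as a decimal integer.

832320

Little-endian: lowest address holds the least-significant byte.
Reassemble most-significant byte first: 0C B3 40 → 0x0CB340.
0x0CB340 = 832320.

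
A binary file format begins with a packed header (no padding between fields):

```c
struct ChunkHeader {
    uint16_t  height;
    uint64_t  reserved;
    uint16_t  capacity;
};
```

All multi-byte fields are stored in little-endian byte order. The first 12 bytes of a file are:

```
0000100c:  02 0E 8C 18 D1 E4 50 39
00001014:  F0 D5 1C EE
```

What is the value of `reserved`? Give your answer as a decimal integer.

`reserved` follows `height` (2 bytes), so it starts at byte offset 2 and occupies 8 bytes.
Bytes at offsets 2..9: 8C 18 D1 E4 50 39 F0 D5.
In little-endian order the low byte comes first in memory.
Reassemble most-significant byte first: D5 F0 39 50 E4 D1 18 8C → 0xD5F03950E4D1188C.
0xD5F03950E4D1188C = 15415884544088283276.

15415884544088283276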